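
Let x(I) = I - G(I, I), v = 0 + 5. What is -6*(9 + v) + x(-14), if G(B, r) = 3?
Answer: -101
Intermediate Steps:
v = 5
x(I) = -3 + I (x(I) = I - 1*3 = I - 3 = -3 + I)
-6*(9 + v) + x(-14) = -6*(9 + 5) + (-3 - 14) = -6*14 - 17 = -84 - 17 = -101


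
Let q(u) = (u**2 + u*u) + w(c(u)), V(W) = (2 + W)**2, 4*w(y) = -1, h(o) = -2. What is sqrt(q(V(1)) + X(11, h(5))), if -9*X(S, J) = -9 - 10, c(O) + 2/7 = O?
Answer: sqrt(5899)/6 ≈ 12.801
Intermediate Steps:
c(O) = -2/7 + O
X(S, J) = 19/9 (X(S, J) = -(-9 - 10)/9 = -1/9*(-19) = 19/9)
w(y) = -1/4 (w(y) = (1/4)*(-1) = -1/4)
q(u) = -1/4 + 2*u**2 (q(u) = (u**2 + u*u) - 1/4 = (u**2 + u**2) - 1/4 = 2*u**2 - 1/4 = -1/4 + 2*u**2)
sqrt(q(V(1)) + X(11, h(5))) = sqrt((-1/4 + 2*((2 + 1)**2)**2) + 19/9) = sqrt((-1/4 + 2*(3**2)**2) + 19/9) = sqrt((-1/4 + 2*9**2) + 19/9) = sqrt((-1/4 + 2*81) + 19/9) = sqrt((-1/4 + 162) + 19/9) = sqrt(647/4 + 19/9) = sqrt(5899/36) = sqrt(5899)/6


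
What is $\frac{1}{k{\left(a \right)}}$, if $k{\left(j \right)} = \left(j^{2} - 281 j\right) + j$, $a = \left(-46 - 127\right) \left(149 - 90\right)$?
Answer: $\frac{1}{107040809} \approx 9.3422 \cdot 10^{-9}$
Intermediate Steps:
$a = -10207$ ($a = \left(-173\right) 59 = -10207$)
$k{\left(j \right)} = j^{2} - 280 j$
$\frac{1}{k{\left(a \right)}} = \frac{1}{\left(-10207\right) \left(-280 - 10207\right)} = \frac{1}{\left(-10207\right) \left(-10487\right)} = \frac{1}{107040809}$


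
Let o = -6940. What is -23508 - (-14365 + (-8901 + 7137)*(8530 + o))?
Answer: 2795617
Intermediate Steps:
-23508 - (-14365 + (-8901 + 7137)*(8530 + o)) = -23508 - (-14365 + (-8901 + 7137)*(8530 - 6940)) = -23508 - (-14365 - 1764*1590) = -23508 - (-14365 - 2804760) = -23508 - 1*(-2819125) = -23508 + 2819125 = 2795617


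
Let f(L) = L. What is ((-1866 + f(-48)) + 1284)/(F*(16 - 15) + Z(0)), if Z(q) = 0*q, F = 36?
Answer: -35/2 ≈ -17.500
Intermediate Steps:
Z(q) = 0
((-1866 + f(-48)) + 1284)/(F*(16 - 15) + Z(0)) = ((-1866 - 48) + 1284)/(36*(16 - 15) + 0) = (-1914 + 1284)/(36*1 + 0) = -630/(36 + 0) = -630/36 = -630*1/36 = -35/2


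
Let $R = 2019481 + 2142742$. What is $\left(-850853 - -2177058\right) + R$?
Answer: $5488428$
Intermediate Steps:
$R = 4162223$
$\left(-850853 - -2177058\right) + R = \left(-850853 - -2177058\right) + 4162223 = \left(-850853 + 2177058\right) + 4162223 = 1326205 + 4162223 = 5488428$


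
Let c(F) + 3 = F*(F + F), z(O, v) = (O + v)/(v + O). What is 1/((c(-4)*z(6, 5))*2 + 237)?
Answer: 1/295 ≈ 0.0033898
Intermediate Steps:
z(O, v) = 1 (z(O, v) = (O + v)/(O + v) = 1)
c(F) = -3 + 2*F² (c(F) = -3 + F*(F + F) = -3 + F*(2*F) = -3 + 2*F²)
1/((c(-4)*z(6, 5))*2 + 237) = 1/(((-3 + 2*(-4)²)*1)*2 + 237) = 1/(((-3 + 2*16)*1)*2 + 237) = 1/(((-3 + 32)*1)*2 + 237) = 1/((29*1)*2 + 237) = 1/(29*2 + 237) = 1/(58 + 237) = 1/295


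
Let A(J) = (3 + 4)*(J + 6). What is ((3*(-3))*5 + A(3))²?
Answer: 324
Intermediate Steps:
A(J) = 42 + 7*J (A(J) = 7*(6 + J) = 42 + 7*J)
((3*(-3))*5 + A(3))² = ((3*(-3))*5 + (42 + 7*3))² = (-9*5 + (42 + 21))² = (-45 + 63)² = 18² = 324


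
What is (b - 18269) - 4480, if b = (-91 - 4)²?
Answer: -13724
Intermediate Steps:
b = 9025 (b = (-95)² = 9025)
(b - 18269) - 4480 = (9025 - 18269) - 4480 = -9244 - 4480 = -13724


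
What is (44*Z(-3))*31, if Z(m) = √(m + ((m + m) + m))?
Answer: 2728*I*√3 ≈ 4725.0*I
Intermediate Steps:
Z(m) = 2*√m (Z(m) = √(m + (2*m + m)) = √(m + 3*m) = √(4*m) = 2*√m)
(44*Z(-3))*31 = (44*(2*√(-3)))*31 = (44*(2*(I*√3)))*31 = (44*(2*I*√3))*31 = (88*I*√3)*31 = 2728*I*√3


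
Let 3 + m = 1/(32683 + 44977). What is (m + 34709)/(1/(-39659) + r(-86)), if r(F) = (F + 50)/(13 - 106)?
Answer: 3313640594024269/36956607820 ≈ 89663.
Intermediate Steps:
r(F) = -50/93 - F/93 (r(F) = (50 + F)/(-93) = (50 + F)*(-1/93) = -50/93 - F/93)
m = -232979/77660 (m = -3 + 1/(32683 + 44977) = -3 + 1/77660 = -232979/77660 ≈ -3.0000)
(m + 34709)/(1/(-39659) + r(-86)) = (-232979/77660 + 34709)/(1/(-39659) + (-50/93 - 1/93*(-86))) = 2695267961/(77660*(-1/39659 + (-50/93 + 86/93))) = 2695267961/(77660*(-1/39659 + 12/31)) = 2695267961/(77660*(475877/1229429)) = (2695267961/77660)*(1229429/475877) = 3313640594024269/36956607820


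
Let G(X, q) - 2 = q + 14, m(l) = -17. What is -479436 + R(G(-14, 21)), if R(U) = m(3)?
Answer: -479453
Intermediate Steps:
G(X, q) = 16 + q (G(X, q) = 2 + (q + 14) = 2 + (14 + q) = 16 + q)
R(U) = -17
-479436 + R(G(-14, 21)) = -479436 - 17 = -479453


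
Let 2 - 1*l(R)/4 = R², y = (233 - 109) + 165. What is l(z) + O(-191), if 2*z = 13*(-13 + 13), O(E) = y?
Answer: 297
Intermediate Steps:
y = 289 (y = 124 + 165 = 289)
O(E) = 289
z = 0 (z = (13*(-13 + 13))/2 = (13*0)/2 = (½)*0 = 0)
l(R) = 8 - 4*R²
l(z) + O(-191) = (8 - 4*0²) + 289 = (8 - 4*0) + 289 = (8 + 0) + 289 = 8 + 289 = 297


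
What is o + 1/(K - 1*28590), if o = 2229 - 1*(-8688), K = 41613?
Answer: 142172092/13023 ≈ 10917.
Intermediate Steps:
o = 10917 (o = 2229 + 8688 = 10917)
o + 1/(K - 1*28590) = 10917 + 1/(41613 - 1*28590) = 10917 + 1/(41613 - 28590) = 10917 + 1/13023 = 142172092/13023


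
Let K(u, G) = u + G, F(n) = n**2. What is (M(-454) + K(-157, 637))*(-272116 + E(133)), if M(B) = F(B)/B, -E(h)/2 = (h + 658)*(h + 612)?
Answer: -37718356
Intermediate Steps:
E(h) = -2*(612 + h)*(658 + h) (E(h) = -2*(h + 658)*(h + 612) = -2*(658 + h)*(612 + h) = -2*(612 + h)*(658 + h))
M(B) = B (M(B) = B**2/B = B)
K(u, G) = G + u
(M(-454) + K(-157, 637))*(-272116 + E(133)) = (-454 + (637 - 157))*(-272116 + (-805392 - 2540*133 - 2*133**2)) = (-454 + 480)*(-272116 + (-805392 - 337820 - 2*17689)) = 26*(-272116 + (-805392 - 337820 - 35378)) = 26*(-272116 - 1178590) = 26*(-1450706) = -37718356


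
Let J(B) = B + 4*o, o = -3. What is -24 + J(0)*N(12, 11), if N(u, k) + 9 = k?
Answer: -48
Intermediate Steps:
N(u, k) = -9 + k
J(B) = -12 + B (J(B) = B + 4*(-3) = B - 12 = -12 + B)
-24 + J(0)*N(12, 11) = -24 + (-12 + 0)*(-9 + 11) = -24 - 12*2 = -24 - 24 = -48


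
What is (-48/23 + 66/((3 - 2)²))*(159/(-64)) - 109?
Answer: -197089/736 ≈ -267.78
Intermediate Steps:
(-48/23 + 66/((3 - 2)²))*(159/(-64)) - 109 = (-48*1/23 + 66/(1²))*(159*(-1/64)) - 109 = (-48/23 + 66/1)*(-159/64) - 109 = (-48/23 + 66*1)*(-159/64) - 109 = (-48/23 + 66)*(-159/64) - 109 = (1470/23)*(-159/64) - 109 = -116865/736 - 109 = -197089/736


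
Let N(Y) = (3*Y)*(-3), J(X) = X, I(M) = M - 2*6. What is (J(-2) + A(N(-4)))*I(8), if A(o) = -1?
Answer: 12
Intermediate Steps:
I(M) = -12 + M (I(M) = M - 12 = -12 + M)
N(Y) = -9*Y
(J(-2) + A(N(-4)))*I(8) = (-2 - 1)*(-12 + 8) = -3*(-4) = 12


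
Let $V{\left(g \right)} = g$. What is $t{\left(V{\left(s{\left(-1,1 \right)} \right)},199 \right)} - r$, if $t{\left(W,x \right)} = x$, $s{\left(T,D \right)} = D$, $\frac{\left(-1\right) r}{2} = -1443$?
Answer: $-2687$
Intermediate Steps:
$r = 2886$ ($r = \left(-2\right) \left(-1443\right) = 2886$)
$t{\left(V{\left(s{\left(-1,1 \right)} \right)},199 \right)} - r = 199 - 2886 = -2687$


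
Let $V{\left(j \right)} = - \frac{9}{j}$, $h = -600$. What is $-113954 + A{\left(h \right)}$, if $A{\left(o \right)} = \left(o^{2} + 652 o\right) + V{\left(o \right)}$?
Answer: $- \frac{29030797}{200} \approx -1.4515 \cdot 10^{5}$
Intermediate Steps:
$A{\left(o \right)} = o^{2} - \frac{9}{o} + 652 o$ ($A{\left(o \right)} = \left(o^{2} + 652 o\right) - \frac{9}{o} = o^{2} - \frac{9}{o} + 652 o$)
$-113954 + A{\left(h \right)} = -113954 + \frac{-9 + \left(-600\right)^{2} \left(652 - 600\right)}{-600} = -113954 - \frac{-9 + 360000 \cdot 52}{600} = -113954 - \frac{-9 + 18720000}{600} = -113954 - \frac{6239997}{200} = - \frac{29030797}{200}$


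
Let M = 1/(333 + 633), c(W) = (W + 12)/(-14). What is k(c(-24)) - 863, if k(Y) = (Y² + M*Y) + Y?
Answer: -970806/1127 ≈ -861.41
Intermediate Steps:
c(W) = -6/7 - W/14 (c(W) = (12 + W)*(-1/14) = -6/7 - W/14)
M = 1/966 ≈ 0.0010352
k(Y) = Y² + 967*Y/966 (k(Y) = (Y² + Y/966) + Y = Y² + 967*Y/966)
k(c(-24)) - 863 = (-6/7 - 1/14*(-24))*(967 + 966*(-6/7 - 1/14*(-24)))/966 - 863 = (-6/7 + 12/7)*(967 + 966*(-6/7 + 12/7))/966 - 863 = (1/966)*(6/7)*(967 + 966*(6/7)) - 863 = (1/966)*(6/7)*(967 + 828) - 863 = (1/966)*(6/7)*1795 - 863 = 1795/1127 - 863 = -970806/1127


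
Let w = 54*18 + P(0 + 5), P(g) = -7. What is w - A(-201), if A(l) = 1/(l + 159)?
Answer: 40531/42 ≈ 965.02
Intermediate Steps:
A(l) = 1/(159 + l)
w = 965 (w = 54*18 - 7 = 972 - 7 = 965)
w - A(-201) = 965 - 1/(159 - 201) = 965 - 1/(-42) = 965 - 1*(-1/42) = 965 + 1/42 = 40531/42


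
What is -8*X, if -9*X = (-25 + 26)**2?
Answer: 8/9 ≈ 0.88889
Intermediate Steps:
X = -1/9 (X = -(-25 + 26)**2/9 = -1/9*1**2 = -1/9*1 = -1/9 ≈ -0.11111)
-8*X = -8*(-1/9) = 8/9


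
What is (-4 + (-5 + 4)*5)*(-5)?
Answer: 45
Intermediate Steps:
(-4 + (-5 + 4)*5)*(-5) = (-4 - 1*5)*(-5) = (-4 - 5)*(-5) = -9*(-5) = 45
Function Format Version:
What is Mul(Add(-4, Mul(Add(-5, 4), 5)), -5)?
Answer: 45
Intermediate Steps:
Mul(Add(-4, Mul(Add(-5, 4), 5)), -5) = Mul(Add(-4, Mul(-1, 5)), -5) = Mul(Add(-4, -5), -5) = Mul(-9, -5) = 45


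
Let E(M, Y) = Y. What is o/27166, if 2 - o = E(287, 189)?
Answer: -11/1598 ≈ -0.0068836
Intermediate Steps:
o = -187 (o = 2 - 1*189 = 2 - 189 = -187)
o/27166 = -187/27166 = -187*1/27166 = -11/1598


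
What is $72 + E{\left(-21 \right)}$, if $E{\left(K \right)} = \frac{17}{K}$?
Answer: $\frac{1495}{21} \approx 71.19$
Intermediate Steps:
$72 + E{\left(-21 \right)} = 72 + \frac{17}{-21} = 72 + 17 \left(- \frac{1}{21}\right) = 72 - \frac{17}{21} = \frac{1495}{21}$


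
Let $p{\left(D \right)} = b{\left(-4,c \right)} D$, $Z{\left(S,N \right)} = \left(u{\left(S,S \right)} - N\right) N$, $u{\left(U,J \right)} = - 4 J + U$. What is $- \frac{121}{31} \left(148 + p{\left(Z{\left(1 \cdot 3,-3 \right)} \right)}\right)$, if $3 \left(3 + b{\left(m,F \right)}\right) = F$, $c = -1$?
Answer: $- \frac{10648}{31} \approx -343.48$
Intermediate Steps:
$u{\left(U,J \right)} = U - 4 J$
$b{\left(m,F \right)} = -3 + \frac{F}{3}$
$Z{\left(S,N \right)} = N \left(- N - 3 S\right)$ ($Z{\left(S,N \right)} = \left(\left(S - 4 S\right) - N\right) N = \left(- 3 S - N\right) N = \left(- N - 3 S\right) N = N \left(- N - 3 S\right)$)
$p{\left(D \right)} = - \frac{10 D}{3}$ ($p{\left(D \right)} = \left(-3 + \frac{1}{3} \left(-1\right)\right) D = \left(-3 - \frac{1}{3}\right) D = - \frac{10 D}{3}$)
$- \frac{121}{31} \left(148 + p{\left(Z{\left(1 \cdot 3,-3 \right)} \right)}\right) = - \frac{121}{31} \left(148 - \frac{10 \left(\left(-1\right) \left(-3\right) \left(-3 + 3 \cdot 1 \cdot 3\right)\right)}{3}\right) = \left(-121\right) \frac{1}{31} \left(148 - \frac{10 \left(\left(-1\right) \left(-3\right) \left(-3 + 3 \cdot 3\right)\right)}{3}\right) = - \frac{121 \left(148 - \frac{10 \left(\left(-1\right) \left(-3\right) \left(-3 + 9\right)\right)}{3}\right)}{31} = - \frac{121 \left(148 - \frac{10 \left(\left(-1\right) \left(-3\right) 6\right)}{3}\right)}{31} = - \frac{121 \left(148 - 60\right)}{31} = \left(- \frac{121}{31}\right) 88 = - \frac{10648}{31}$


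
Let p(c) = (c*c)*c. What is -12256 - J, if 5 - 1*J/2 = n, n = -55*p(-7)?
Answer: 25464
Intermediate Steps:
p(c) = c³ (p(c) = c²*c = c³)
n = 18865 (n = -55*(-7)³ = -55*(-343) = 18865)
J = -37720 (J = 10 - 2*18865 = 10 - 37730 = -37720)
-12256 - J = -12256 - 1*(-37720) = -12256 + 37720 = 25464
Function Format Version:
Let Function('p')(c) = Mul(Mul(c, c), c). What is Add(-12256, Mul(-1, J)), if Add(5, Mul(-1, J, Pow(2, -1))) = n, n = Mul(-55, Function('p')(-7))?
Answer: 25464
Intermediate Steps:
Function('p')(c) = Pow(c, 3) (Function('p')(c) = Mul(Pow(c, 2), c) = Pow(c, 3))
n = 18865 (n = Mul(-55, Pow(-7, 3)) = Mul(-55, -343) = 18865)
J = -37720 (J = Add(10, Mul(-2, 18865)) = Add(10, -37730) = -37720)
Add(-12256, Mul(-1, J)) = Add(-12256, Mul(-1, -37720)) = Add(-12256, 37720) = 25464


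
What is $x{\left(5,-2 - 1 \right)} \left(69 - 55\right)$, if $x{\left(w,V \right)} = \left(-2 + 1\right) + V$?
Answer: $-56$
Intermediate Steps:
$x{\left(w,V \right)} = -1 + V$
$x{\left(5,-2 - 1 \right)} \left(69 - 55\right) = \left(-1 - 3\right) \left(69 - 55\right) = \left(-1 - 3\right) 14 = \left(-4\right) 14 = -56$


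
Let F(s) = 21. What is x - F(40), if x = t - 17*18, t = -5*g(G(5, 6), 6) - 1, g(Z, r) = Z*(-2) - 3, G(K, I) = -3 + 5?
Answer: -293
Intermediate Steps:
G(K, I) = 2
g(Z, r) = -3 - 2*Z (g(Z, r) = -2*Z - 3 = -3 - 2*Z)
t = 34 (t = -5*(-3 - 2*2) - 1 = -5*(-3 - 4) - 1 = -5*(-7) - 1 = 35 - 1 = 34)
x = -272 (x = 34 - 17*18 = 34 - 306 = -272)
x - F(40) = -272 - 1*21 = -272 - 21 = -293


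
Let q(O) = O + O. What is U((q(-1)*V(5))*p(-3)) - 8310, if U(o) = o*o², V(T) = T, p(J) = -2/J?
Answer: -232370/27 ≈ -8606.3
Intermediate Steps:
q(O) = 2*O
U(o) = o³
U((q(-1)*V(5))*p(-3)) - 8310 = (((2*(-1))*5)*(-2/(-3)))³ - 8310 = ((-2*5)*(-2*(-⅓)))³ - 8310 = (-10*⅔)³ - 8310 = (-20/3)³ - 8310 = -8000/27 - 8310 = -232370/27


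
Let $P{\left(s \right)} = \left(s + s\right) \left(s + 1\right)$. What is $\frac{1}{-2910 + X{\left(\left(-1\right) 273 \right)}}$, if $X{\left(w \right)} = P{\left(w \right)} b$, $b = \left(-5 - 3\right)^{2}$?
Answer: $\frac{1}{9501858} \approx 1.0524 \cdot 10^{-7}$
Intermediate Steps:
$P{\left(s \right)} = 2 s \left(1 + s\right)$
$b = 64$ ($b = \left(-8\right)^{2} = 64$)
$X{\left(w \right)} = 128 w \left(1 + w\right)$ ($X{\left(w \right)} = 2 w \left(1 + w\right) 64 = 128 w \left(1 + w\right)$)
$\frac{1}{-2910 + X{\left(\left(-1\right) 273 \right)}} = \frac{1}{-2910 + 128 \left(\left(-1\right) 273\right) \left(1 - 273\right)} = \frac{1}{-2910 + 128 \left(-273\right) \left(1 - 273\right)} = \frac{1}{-2910 + 128 \left(-273\right) \left(-272\right)} = \frac{1}{-2910 + 9504768} = \frac{1}{9501858}$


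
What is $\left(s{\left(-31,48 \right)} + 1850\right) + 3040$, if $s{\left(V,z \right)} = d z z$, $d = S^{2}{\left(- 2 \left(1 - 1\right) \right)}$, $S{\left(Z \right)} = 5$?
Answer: $62490$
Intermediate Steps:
$d = 25$ ($d = 5^{2} = 25$)
$s{\left(V,z \right)} = 25 z^{2}$ ($s{\left(V,z \right)} = 25 z z = 25 z^{2}$)
$\left(s{\left(-31,48 \right)} + 1850\right) + 3040 = \left(25 \cdot 48^{2} + 1850\right) + 3040 = \left(25 \cdot 2304 + 1850\right) + 3040 = \left(57600 + 1850\right) + 3040 = 59450 + 3040 = 62490$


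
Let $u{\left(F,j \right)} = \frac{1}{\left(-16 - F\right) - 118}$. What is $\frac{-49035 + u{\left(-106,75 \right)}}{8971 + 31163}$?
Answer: $- \frac{1372981}{1123752} \approx -1.2218$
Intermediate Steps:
$u{\left(F,j \right)} = \frac{1}{-134 - F}$
$\frac{-49035 + u{\left(-106,75 \right)}}{8971 + 31163} = \frac{-49035 - \frac{1}{134 - 106}}{8971 + 31163} = \frac{-49035 - \frac{1}{28}}{40134} = \left(-49035 - \frac{1}{28}\right) \frac{1}{40134} = \left(- \frac{1372981}{28}\right) \frac{1}{40134} = - \frac{1372981}{1123752}$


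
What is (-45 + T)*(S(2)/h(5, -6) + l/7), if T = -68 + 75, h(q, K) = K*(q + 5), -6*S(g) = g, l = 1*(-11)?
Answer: 37487/630 ≈ 59.503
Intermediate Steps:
l = -11
S(g) = -g/6
h(q, K) = K*(5 + q)
T = 7
(-45 + T)*(S(2)/h(5, -6) + l/7) = (-45 + 7)*((-⅙*2)/((-6*(5 + 5))) - 11/7) = -38*(-1/(3*((-6*10))) - 11*⅐) = -38*(-⅓/(-60) - 11/7) = -38*(-⅓*(-1/60) - 11/7) = -38*(1/180 - 11/7) = -38*(-1973/1260) = 37487/630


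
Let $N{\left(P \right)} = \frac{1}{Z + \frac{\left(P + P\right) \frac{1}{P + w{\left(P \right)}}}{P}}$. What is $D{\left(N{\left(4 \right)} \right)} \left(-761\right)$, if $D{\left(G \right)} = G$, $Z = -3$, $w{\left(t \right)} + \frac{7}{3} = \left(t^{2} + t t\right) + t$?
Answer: $\frac{85993}{333} \approx 258.24$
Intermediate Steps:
$w{\left(t \right)} = - \frac{7}{3} + t + 2 t^{2}$ ($w{\left(t \right)} = - \frac{7}{3} + \left(\left(t^{2} + t t\right) + t\right) = - \frac{7}{3} + \left(\left(t^{2} + t^{2}\right) + t\right) = - \frac{7}{3} + \left(2 t^{2} + t\right) = - \frac{7}{3} + \left(t + 2 t^{2}\right) = - \frac{7}{3} + t + 2 t^{2}$)
$N{\left(P \right)} = \frac{1}{-3 + \frac{2}{- \frac{7}{3} + 2 P + 2 P^{2}}}$ ($N{\left(P \right)} = \frac{1}{-3 + \frac{\left(P + P\right) \frac{1}{P + \left(- \frac{7}{3} + P + 2 P^{2}\right)}}{P}} = \frac{1}{-3 + \frac{2 P \frac{1}{- \frac{7}{3} + 2 P + 2 P^{2}}}{P}} = \frac{1}{-3 + \frac{2}{- \frac{7}{3} + 2 P + 2 P^{2}}}$)
$D{\left(N{\left(4 \right)} \right)} \left(-761\right) = \frac{-7 + 6 \cdot 4 + 6 \cdot 4^{2}}{9 \left(3 - 8 - 2 \cdot 4^{2}\right)} \left(-761\right) = \frac{-7 + 24 + 6 \cdot 16}{9 \left(3 - 8 - 32\right)} \left(-761\right) = \frac{-7 + 24 + 96}{9 \left(3 - 8 - 32\right)} \left(-761\right) = \frac{1}{9} \frac{1}{-37} \cdot 113 \left(-761\right) = \frac{1}{9} \left(- \frac{1}{37}\right) 113 \left(-761\right) = \left(- \frac{113}{333}\right) \left(-761\right) = \frac{85993}{333}$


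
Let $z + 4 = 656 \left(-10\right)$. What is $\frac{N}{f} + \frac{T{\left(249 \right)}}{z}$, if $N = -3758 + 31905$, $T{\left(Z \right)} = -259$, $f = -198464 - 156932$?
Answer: $- \frac{5794334}{145801209} \approx -0.039741$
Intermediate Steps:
$f = -355396$
$N = 28147$
$z = -6564$ ($z = -4 + 656 \left(-10\right) = -4 - 6560 = -6564$)
$\frac{N}{f} + \frac{T{\left(249 \right)}}{z} = \frac{28147}{-355396} - \frac{259}{-6564} = 28147 \left(- \frac{1}{355396}\right) - - \frac{259}{6564} = - \frac{28147}{355396} + \frac{259}{6564} = - \frac{5794334}{145801209}$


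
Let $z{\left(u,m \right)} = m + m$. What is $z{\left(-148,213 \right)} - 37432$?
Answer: $-37006$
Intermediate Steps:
$z{\left(u,m \right)} = 2 m$
$z{\left(-148,213 \right)} - 37432 = 2 \cdot 213 - 37432 = 426 - 37432 = -37006$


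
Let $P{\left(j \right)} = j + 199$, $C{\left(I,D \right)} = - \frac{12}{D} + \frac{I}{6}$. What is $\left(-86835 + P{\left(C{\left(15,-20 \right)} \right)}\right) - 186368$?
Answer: $- \frac{2730009}{10} \approx -2.73 \cdot 10^{5}$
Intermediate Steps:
$C{\left(I,D \right)} = - \frac{12}{D} + \frac{I}{6}$ ($C{\left(I,D \right)} = - \frac{12}{D} + I \frac{1}{6} = - \frac{12}{D} + \frac{I}{6}$)
$P{\left(j \right)} = 199 + j$
$\left(-86835 + P{\left(C{\left(15,-20 \right)} \right)}\right) - 186368 = \left(-86835 + \left(199 + \left(- \frac{12}{-20} + \frac{1}{6} \cdot 15\right)\right)\right) - 186368 = \left(-86835 + \left(199 + \left(\left(-12\right) \left(- \frac{1}{20}\right) + \frac{5}{2}\right)\right)\right) - 186368 = \left(-86835 + \left(199 + \left(\frac{3}{5} + \frac{5}{2}\right)\right)\right) - 186368 = \left(-86835 + \left(199 + \frac{31}{10}\right)\right) - 186368 = \left(-86835 + \frac{2021}{10}\right) - 186368 = - \frac{866329}{10} - 186368 = - \frac{2730009}{10}$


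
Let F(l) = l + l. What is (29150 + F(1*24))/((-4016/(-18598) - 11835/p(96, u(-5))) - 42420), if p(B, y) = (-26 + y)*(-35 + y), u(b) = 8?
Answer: -14661658908/21313153073 ≈ -0.68792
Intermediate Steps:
p(B, y) = (-35 + y)*(-26 + y)
F(l) = 2*l
(29150 + F(1*24))/((-4016/(-18598) - 11835/p(96, u(-5))) - 42420) = (29150 + 2*(1*24))/((-4016/(-18598) - 11835/(910 + 8² - 61*8)) - 42420) = (29150 + 2*24)/((-4016*(-1/18598) - 11835/(910 + 64 - 488)) - 42420) = (29150 + 48)/((2008/9299 - 11835/486) - 42420) = 29198/((2008/9299 - 11835*1/486) - 42420) = 29198/((2008/9299 - 1315/54) - 42420) = 29198/(-12119753/502146 - 42420) = 29198/(-21313153073/502146) = 29198*(-502146/21313153073) = -14661658908/21313153073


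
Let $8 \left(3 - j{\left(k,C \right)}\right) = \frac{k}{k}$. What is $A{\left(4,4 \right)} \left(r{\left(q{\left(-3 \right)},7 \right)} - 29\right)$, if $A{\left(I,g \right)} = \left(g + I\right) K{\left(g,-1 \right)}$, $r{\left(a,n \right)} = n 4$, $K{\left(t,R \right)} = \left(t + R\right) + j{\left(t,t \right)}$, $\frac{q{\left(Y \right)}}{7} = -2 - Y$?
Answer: $-47$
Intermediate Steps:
$j{\left(k,C \right)} = \frac{23}{8}$ ($j{\left(k,C \right)} = 3 - \frac{k \frac{1}{k}}{8} = 3 - \frac{1}{8} = \frac{23}{8}$)
$q{\left(Y \right)} = -14 - 7 Y$ ($q{\left(Y \right)} = 7 \left(-2 - Y\right) = -14 - 7 Y$)
$K{\left(t,R \right)} = \frac{23}{8} + R + t$ ($K{\left(t,R \right)} = \left(t + R\right) + \frac{23}{8} = \left(R + t\right) + \frac{23}{8} = \frac{23}{8} + R + t$)
$r{\left(a,n \right)} = 4 n$
$A{\left(I,g \right)} = \left(\frac{15}{8} + g\right) \left(I + g\right)$ ($A{\left(I,g \right)} = \left(g + I\right) \left(\frac{23}{8} - 1 + g\right) = \left(I + g\right) \left(\frac{15}{8} + g\right) = \left(\frac{15}{8} + g\right) \left(I + g\right)$)
$A{\left(4,4 \right)} \left(r{\left(q{\left(-3 \right)},7 \right)} - 29\right) = \frac{\left(15 + 8 \cdot 4\right) \left(4 + 4\right)}{8} \left(4 \cdot 7 - 29\right) = \frac{1}{8} \left(15 + 32\right) 8 \left(28 - 29\right) = \frac{1}{8} \cdot 47 \cdot 8 \left(-1\right) = 47 \left(-1\right) = -47$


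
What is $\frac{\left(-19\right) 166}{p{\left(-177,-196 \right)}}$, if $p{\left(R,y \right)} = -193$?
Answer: $\frac{3154}{193} \approx 16.342$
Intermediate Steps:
$\frac{\left(-19\right) 166}{p{\left(-177,-196 \right)}} = \frac{\left(-19\right) 166}{-193} = \left(-3154\right) \left(- \frac{1}{193}\right) = \frac{3154}{193}$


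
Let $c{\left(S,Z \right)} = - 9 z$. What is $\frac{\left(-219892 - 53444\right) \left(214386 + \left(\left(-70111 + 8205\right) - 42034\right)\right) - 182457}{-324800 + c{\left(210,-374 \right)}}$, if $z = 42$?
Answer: $\frac{30189050313}{325178} \approx 92839.0$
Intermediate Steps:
$c{\left(S,Z \right)} = -378$ ($c{\left(S,Z \right)} = \left(-9\right) 42 = -378$)
$\frac{\left(-219892 - 53444\right) \left(214386 + \left(\left(-70111 + 8205\right) - 42034\right)\right) - 182457}{-324800 + c{\left(210,-374 \right)}} = \frac{\left(-219892 - 53444\right) \left(214386 + \left(\left(-70111 + 8205\right) - 42034\right)\right) - 182457}{-324800 - 378} = \frac{- 273336 \left(214386 - 103940\right) - 182457}{-325178} = \left(- 273336 \left(214386 - 103940\right) - 182457\right) \left(- \frac{1}{325178}\right) = \left(\left(-273336\right) 110446 - 182457\right) \left(- \frac{1}{325178}\right) = \left(-30188867856 - 182457\right) \left(- \frac{1}{325178}\right) = \left(-30189050313\right) \left(- \frac{1}{325178}\right) = \frac{30189050313}{325178}$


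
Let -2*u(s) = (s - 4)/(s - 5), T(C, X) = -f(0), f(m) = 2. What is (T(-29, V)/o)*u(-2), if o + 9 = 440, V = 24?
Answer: 6/3017 ≈ 0.0019887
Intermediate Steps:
T(C, X) = -2 (T(C, X) = -1*2 = -2)
o = 431 (o = -9 + 440 = 431)
u(s) = -(-4 + s)/(2*(-5 + s)) (u(s) = -(s - 4)/(2*(s - 5)) = -(-4 + s)/(2*(-5 + s)))
(T(-29, V)/o)*u(-2) = (-2/431)*((4 - 1*(-2))/(2*(-5 - 2))) = (-2*1/431)*((½)*(4 + 2)/(-7)) = -(-1)*6/(431*7) = -2/431*(-3/7) = 6/3017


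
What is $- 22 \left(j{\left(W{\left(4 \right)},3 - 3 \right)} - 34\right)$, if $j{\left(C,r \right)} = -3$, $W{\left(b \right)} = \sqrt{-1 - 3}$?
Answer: $814$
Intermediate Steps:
$W{\left(b \right)} = 2 i$ ($W{\left(b \right)} = \sqrt{-4} = 2 i$)
$- 22 \left(j{\left(W{\left(4 \right)},3 - 3 \right)} - 34\right) = - 22 \left(-3 - 34\right) = \left(-22\right) \left(-37\right) = 814$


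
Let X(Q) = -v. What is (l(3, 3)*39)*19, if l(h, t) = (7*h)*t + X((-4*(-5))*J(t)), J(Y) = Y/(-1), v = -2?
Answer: 48165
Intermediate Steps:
J(Y) = -Y (J(Y) = Y*(-1) = -Y)
X(Q) = 2 (X(Q) = -1*(-2) = 2)
l(h, t) = 2 + 7*h*t (l(h, t) = (7*h)*t + 2 = 7*h*t + 2 = 2 + 7*h*t)
(l(3, 3)*39)*19 = ((2 + 7*3*3)*39)*19 = ((2 + 63)*39)*19 = (65*39)*19 = 2535*19 = 48165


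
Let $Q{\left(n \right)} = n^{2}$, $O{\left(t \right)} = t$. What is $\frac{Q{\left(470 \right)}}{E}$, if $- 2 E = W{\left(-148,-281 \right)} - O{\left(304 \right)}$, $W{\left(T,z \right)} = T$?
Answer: $\frac{110450}{113} \approx 977.43$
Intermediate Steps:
$E = 226$ ($E = - \frac{-148 - 304}{2} = \left(- \frac{1}{2}\right) \left(-452\right) = 226$)
$\frac{Q{\left(470 \right)}}{E} = \frac{470^{2}}{226} = 220900 \cdot \frac{1}{226} = \frac{110450}{113}$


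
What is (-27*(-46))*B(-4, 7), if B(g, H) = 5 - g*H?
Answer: 40986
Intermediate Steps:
B(g, H) = 5 - H*g
(-27*(-46))*B(-4, 7) = (-27*(-46))*(5 - 1*7*(-4)) = 1242*(5 + 28) = 1242*33 = 40986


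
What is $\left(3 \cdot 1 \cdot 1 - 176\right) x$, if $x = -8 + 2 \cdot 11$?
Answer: $-2422$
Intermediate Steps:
$x = 14$ ($x = -8 + 22 = 14$)
$\left(3 \cdot 1 \cdot 1 - 176\right) x = \left(3 \cdot 1 \cdot 1 - 176\right) 14 = \left(3 \cdot 1 - 176\right) 14 = \left(3 - 176\right) 14 = \left(-173\right) 14 = -2422$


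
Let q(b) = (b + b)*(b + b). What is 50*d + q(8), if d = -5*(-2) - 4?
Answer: 556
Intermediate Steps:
q(b) = 4*b² (q(b) = (2*b)*(2*b) = 4*b²)
d = 6 (d = 10 - 4 = 6)
50*d + q(8) = 50*6 + 4*8² = 300 + 4*64 = 300 + 256 = 556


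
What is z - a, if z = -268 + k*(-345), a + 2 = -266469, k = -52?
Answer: 284143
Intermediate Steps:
a = -266471 (a = -2 - 266469 = -266471)
z = 17672 (z = -268 - 52*(-345) = -268 + 17940 = 17672)
z - a = 17672 - 1*(-266471) = 17672 + 266471 = 284143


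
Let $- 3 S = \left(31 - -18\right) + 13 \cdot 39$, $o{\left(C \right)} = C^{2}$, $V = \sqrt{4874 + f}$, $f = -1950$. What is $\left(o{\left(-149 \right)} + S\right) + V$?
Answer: $\frac{66047}{3} + 2 \sqrt{731} \approx 22070.0$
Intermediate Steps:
$V = 2 \sqrt{731}$ ($V = \sqrt{4874 - 1950} = \sqrt{2924} = 2 \sqrt{731} \approx 54.074$)
$S = - \frac{556}{3}$ ($S = - \frac{\left(31 - -18\right) + 13 \cdot 39}{3} = - \frac{\left(31 + 18\right) + 507}{3} = - \frac{49 + 507}{3} = \left(- \frac{1}{3}\right) 556 = - \frac{556}{3} \approx -185.33$)
$\left(o{\left(-149 \right)} + S\right) + V = \left(\left(-149\right)^{2} - \frac{556}{3}\right) + 2 \sqrt{731} = \left(22201 - \frac{556}{3}\right) + 2 \sqrt{731} = \frac{66047}{3} + 2 \sqrt{731}$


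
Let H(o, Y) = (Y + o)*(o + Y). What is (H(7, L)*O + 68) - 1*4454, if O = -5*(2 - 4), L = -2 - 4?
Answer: -4376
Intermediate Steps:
L = -6
H(o, Y) = (Y + o)² (H(o, Y) = (Y + o)*(Y + o) = (Y + o)²)
O = 10 (O = -5*(-2) = 10)
(H(7, L)*O + 68) - 1*4454 = ((-6 + 7)²*10 + 68) - 1*4454 = (1²*10 + 68) - 4454 = (1*10 + 68) - 4454 = (10 + 68) - 4454 = 78 - 4454 = -4376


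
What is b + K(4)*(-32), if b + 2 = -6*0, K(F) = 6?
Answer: -194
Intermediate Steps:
b = -2 (b = -2 - 6*0 = -2 + 0 = -2)
b + K(4)*(-32) = -2 + 6*(-32) = -2 - 192 = -194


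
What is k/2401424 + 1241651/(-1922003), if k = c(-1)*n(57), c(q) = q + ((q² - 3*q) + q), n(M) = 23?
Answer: -1490821049443/2307772066136 ≈ -0.64600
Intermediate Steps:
c(q) = q² - q (c(q) = q + (q² - 2*q) = q² - q)
k = 46 (k = -(-1 - 1)*23 = -1*(-2)*23 = 2*23 = 46)
k/2401424 + 1241651/(-1922003) = 46/2401424 + 1241651/(-1922003) = 46*(1/2401424) + 1241651*(-1/1922003) = 23/1200712 - 1241651/1922003 = -1490821049443/2307772066136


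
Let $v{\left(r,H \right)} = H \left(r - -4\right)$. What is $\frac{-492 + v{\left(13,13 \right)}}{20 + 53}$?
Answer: $- \frac{271}{73} \approx -3.7123$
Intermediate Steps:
$v{\left(r,H \right)} = H \left(4 + r\right)$ ($v{\left(r,H \right)} = H \left(r + 4\right) = H \left(4 + r\right)$)
$\frac{-492 + v{\left(13,13 \right)}}{20 + 53} = \frac{-492 + 13 \left(4 + 13\right)}{20 + 53} = \frac{-492 + 13 \cdot 17}{73} = \left(-492 + 221\right) \frac{1}{73} = \left(-271\right) \frac{1}{73} = - \frac{271}{73}$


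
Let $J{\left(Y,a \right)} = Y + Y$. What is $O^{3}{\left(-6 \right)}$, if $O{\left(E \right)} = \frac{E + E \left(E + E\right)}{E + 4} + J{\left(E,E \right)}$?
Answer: $-91125$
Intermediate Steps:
$J{\left(Y,a \right)} = 2 Y$
$O{\left(E \right)} = 2 E + \frac{E + 2 E^{2}}{4 + E}$ ($O{\left(E \right)} = \frac{E + E \left(E + E\right)}{E + 4} + 2 E = \frac{E + E 2 E}{4 + E} + 2 E = \frac{E + 2 E^{2}}{4 + E} + 2 E = 2 E + \frac{E + 2 E^{2}}{4 + E}$)
$O^{3}{\left(-6 \right)} = \left(- \frac{6 \left(9 + 4 \left(-6\right)\right)}{4 - 6}\right)^{3} = \left(- \frac{6 \left(9 - 24\right)}{-2}\right)^{3} = \left(\left(-6\right) \left(- \frac{1}{2}\right) \left(-15\right)\right)^{3} = \left(-45\right)^{3} = -91125$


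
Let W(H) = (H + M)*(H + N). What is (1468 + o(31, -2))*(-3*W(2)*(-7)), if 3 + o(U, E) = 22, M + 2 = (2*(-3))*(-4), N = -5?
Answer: -2248344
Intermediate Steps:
M = 22 (M = -2 + (2*(-3))*(-4) = -2 - 6*(-4) = -2 + 24 = 22)
W(H) = (-5 + H)*(22 + H) (W(H) = (H + 22)*(H - 5) = (22 + H)*(-5 + H) = (-5 + H)*(22 + H))
o(U, E) = 19 (o(U, E) = -3 + 22 = 19)
(1468 + o(31, -2))*(-3*W(2)*(-7)) = (1468 + 19)*(-3*(-110 + 2² + 17*2)*(-7)) = 1487*(-3*(-110 + 4 + 34)*(-7)) = 1487*(-3*(-72)*(-7)) = 1487*(216*(-7)) = 1487*(-1512) = -2248344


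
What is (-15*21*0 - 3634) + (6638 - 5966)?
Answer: -2962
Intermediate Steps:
(-15*21*0 - 3634) + (6638 - 5966) = (-315*0 - 3634) + 672 = (0 - 3634) + 672 = -3634 + 672 = -2962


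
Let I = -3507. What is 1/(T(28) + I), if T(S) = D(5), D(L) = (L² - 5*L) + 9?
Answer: -1/3498 ≈ -0.00028588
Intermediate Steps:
D(L) = 9 + L² - 5*L
T(S) = 9 (T(S) = 9 + 5² - 5*5 = 9 + 25 - 25 = 9)
1/(T(28) + I) = 1/(9 - 3507) = 1/(-3498) = -1/3498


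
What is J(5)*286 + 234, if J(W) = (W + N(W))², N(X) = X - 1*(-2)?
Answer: 41418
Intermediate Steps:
N(X) = 2 + X (N(X) = X + 2 = 2 + X)
J(W) = (2 + 2*W)² (J(W) = (W + (2 + W))² = (2 + 2*W)²)
J(5)*286 + 234 = (4*(1 + 5)²)*286 + 234 = (4*6²)*286 + 234 = (4*36)*286 + 234 = 144*286 + 234 = 41184 + 234 = 41418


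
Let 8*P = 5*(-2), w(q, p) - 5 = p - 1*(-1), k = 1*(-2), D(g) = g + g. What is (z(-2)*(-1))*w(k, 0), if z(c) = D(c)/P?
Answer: -96/5 ≈ -19.200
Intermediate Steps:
D(g) = 2*g
k = -2
w(q, p) = 6 + p (w(q, p) = 5 + (p - 1*(-1)) = 5 + (p + 1) = 5 + (1 + p) = 6 + p)
P = -5/4 (P = (5*(-2))/8 = (⅛)*(-10) = -5/4 ≈ -1.2500)
z(c) = -8*c/5 (z(c) = (2*c)/(-5/4) = (2*c)*(-⅘) = -8*c/5)
(z(-2)*(-1))*w(k, 0) = (-8/5*(-2)*(-1))*(6 + 0) = ((16/5)*(-1))*6 = -16/5*6 = -96/5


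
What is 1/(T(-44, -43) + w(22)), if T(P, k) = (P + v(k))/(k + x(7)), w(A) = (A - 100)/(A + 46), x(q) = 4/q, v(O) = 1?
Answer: -10098/1349 ≈ -7.4855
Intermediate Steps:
w(A) = (-100 + A)/(46 + A)
T(P, k) = (1 + P)/(4/7 + k) (T(P, k) = (P + 1)/(k + 4/7) = (1 + P)/(k + 4*(⅐)) = (1 + P)/(k + 4/7) = (1 + P)/(4/7 + k))
1/(T(-44, -43) + w(22)) = 1/(7*(1 - 44)/(4 + 7*(-43)) + (-100 + 22)/(46 + 22)) = 1/(7*(-43)/(4 - 301) - 78/68) = 1/(7*(-43)/(-297) + (1/68)*(-78)) = 1/(7*(-1/297)*(-43) - 39/34) = 1/(301/297 - 39/34) = 1/(-1349/10098) = -10098/1349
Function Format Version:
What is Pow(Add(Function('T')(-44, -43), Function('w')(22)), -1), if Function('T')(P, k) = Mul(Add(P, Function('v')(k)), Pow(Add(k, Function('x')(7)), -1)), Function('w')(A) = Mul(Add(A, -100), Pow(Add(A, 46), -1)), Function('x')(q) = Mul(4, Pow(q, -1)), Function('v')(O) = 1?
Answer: Rational(-10098, 1349) ≈ -7.4855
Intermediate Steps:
Function('w')(A) = Mul(Pow(Add(46, A), -1), Add(-100, A)) (Function('w')(A) = Mul(Add(-100, A), Pow(Add(46, A), -1)) = Mul(Pow(Add(46, A), -1), Add(-100, A)))
Function('T')(P, k) = Mul(Pow(Add(Rational(4, 7), k), -1), Add(1, P)) (Function('T')(P, k) = Mul(Add(P, 1), Pow(Add(k, Mul(4, Pow(7, -1))), -1)) = Mul(Add(1, P), Pow(Add(k, Mul(4, Rational(1, 7))), -1)) = Mul(Add(1, P), Pow(Add(k, Rational(4, 7)), -1)) = Mul(Add(1, P), Pow(Add(Rational(4, 7), k), -1)) = Mul(Pow(Add(Rational(4, 7), k), -1), Add(1, P)))
Pow(Add(Function('T')(-44, -43), Function('w')(22)), -1) = Pow(Add(Mul(7, Pow(Add(4, Mul(7, -43)), -1), Add(1, -44)), Mul(Pow(Add(46, 22), -1), Add(-100, 22))), -1) = Pow(Add(Mul(7, Pow(Add(4, -301), -1), -43), Mul(Pow(68, -1), -78)), -1) = Pow(Add(Mul(7, Pow(-297, -1), -43), Mul(Rational(1, 68), -78)), -1) = Pow(Add(Mul(7, Rational(-1, 297), -43), Rational(-39, 34)), -1) = Pow(Add(Rational(301, 297), Rational(-39, 34)), -1) = Pow(Rational(-1349, 10098), -1) = Rational(-10098, 1349)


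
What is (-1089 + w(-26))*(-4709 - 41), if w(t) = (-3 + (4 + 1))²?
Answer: 5153750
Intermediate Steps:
w(t) = 4 (w(t) = (-3 + 5)² = 2² = 4)
(-1089 + w(-26))*(-4709 - 41) = (-1089 + 4)*(-4709 - 41) = -1085*(-4750) = 5153750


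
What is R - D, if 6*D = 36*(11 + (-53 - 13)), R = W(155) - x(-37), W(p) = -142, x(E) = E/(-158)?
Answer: 29667/158 ≈ 187.77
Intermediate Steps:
x(E) = -E/158 (x(E) = E*(-1/158) = -E/158)
R = -22473/158 (R = -142 - (-1)*(-37)/158 = -142 - 1*37/158 = -142 - 37/158 = -22473/158 ≈ -142.23)
D = -330 (D = (36*(11 + (-53 - 13)))/6 = (36*(11 - 66))/6 = (36*(-55))/6 = (1/6)*(-1980) = -330)
R - D = -22473/158 - 1*(-330) = -22473/158 + 330 = 29667/158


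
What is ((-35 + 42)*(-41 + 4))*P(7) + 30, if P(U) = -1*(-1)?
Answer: -229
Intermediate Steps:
P(U) = 1
((-35 + 42)*(-41 + 4))*P(7) + 30 = ((-35 + 42)*(-41 + 4))*1 + 30 = (7*(-37))*1 + 30 = -259*1 + 30 = -259 + 30 = -229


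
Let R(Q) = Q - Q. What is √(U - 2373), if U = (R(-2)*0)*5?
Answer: I*√2373 ≈ 48.713*I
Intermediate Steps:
R(Q) = 0
U = 0 (U = (0*0)*5 = 0*5 = 0)
√(U - 2373) = √(0 - 2373) = √(-2373) = I*√2373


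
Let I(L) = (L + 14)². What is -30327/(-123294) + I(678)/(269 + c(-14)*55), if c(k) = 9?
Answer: 4922018987/7849718 ≈ 627.03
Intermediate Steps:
I(L) = (14 + L)²
-30327/(-123294) + I(678)/(269 + c(-14)*55) = -30327/(-123294) + (14 + 678)²/(269 + 9*55) = -30327*(-1/123294) + 692²/(269 + 495) = 10109/41098 + 478864/764 = 10109/41098 + 478864*(1/764) = 10109/41098 + 119716/191 = 4922018987/7849718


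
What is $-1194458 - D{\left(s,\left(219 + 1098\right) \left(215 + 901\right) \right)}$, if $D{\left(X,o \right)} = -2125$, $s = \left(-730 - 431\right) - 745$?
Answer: $-1192333$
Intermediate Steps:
$s = -1906$ ($s = -1161 - 745 = -1906$)
$-1194458 - D{\left(s,\left(219 + 1098\right) \left(215 + 901\right) \right)} = -1194458 - -2125 = -1194458 + 2125 = -1192333$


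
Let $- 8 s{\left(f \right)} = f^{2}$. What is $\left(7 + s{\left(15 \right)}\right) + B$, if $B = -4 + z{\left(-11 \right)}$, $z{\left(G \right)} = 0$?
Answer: $- \frac{201}{8} \approx -25.125$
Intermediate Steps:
$s{\left(f \right)} = - \frac{f^{2}}{8}$
$B = -4$ ($B = -4 + 0 = -4$)
$\left(7 + s{\left(15 \right)}\right) + B = \left(7 - \frac{15^{2}}{8}\right) - 4 = \left(7 - \frac{225}{8}\right) - 4 = - \frac{169}{8} - 4 = - \frac{201}{8}$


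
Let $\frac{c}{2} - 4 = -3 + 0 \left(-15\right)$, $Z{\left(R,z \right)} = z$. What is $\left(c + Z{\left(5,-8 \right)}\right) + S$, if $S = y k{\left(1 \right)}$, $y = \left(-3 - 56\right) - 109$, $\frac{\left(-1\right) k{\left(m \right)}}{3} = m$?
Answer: $498$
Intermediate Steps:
$k{\left(m \right)} = - 3 m$
$y = -168$ ($y = -59 - 109 = -168$)
$c = 2$ ($c = 8 + 2 \left(-3 + 0 \left(-15\right)\right) = 8 + 2 \left(-3 + 0\right) = 8 + 2 \left(-3\right) = 8 - 6 = 2$)
$S = 504$ ($S = - 168 \left(\left(-3\right) 1\right) = \left(-168\right) \left(-3\right) = 504$)
$\left(c + Z{\left(5,-8 \right)}\right) + S = \left(2 - 8\right) + 504 = -6 + 504 = 498$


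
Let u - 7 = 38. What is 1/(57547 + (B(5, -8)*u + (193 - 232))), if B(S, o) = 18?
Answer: 1/58318 ≈ 1.7147e-5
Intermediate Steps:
u = 45 (u = 7 + 38 = 45)
1/(57547 + (B(5, -8)*u + (193 - 232))) = 1/(57547 + (18*45 + (193 - 232))) = 1/(57547 + (810 - 39)) = 1/(57547 + 771) = 1/58318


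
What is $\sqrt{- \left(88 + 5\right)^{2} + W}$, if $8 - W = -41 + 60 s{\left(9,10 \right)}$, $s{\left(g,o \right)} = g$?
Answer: $2 i \sqrt{2285} \approx 95.603 i$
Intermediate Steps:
$W = -491$ ($W = 8 - \left(-41 + 60 \cdot 9\right) = 8 - \left(-41 + 540\right) = 8 - 499 = -491$)
$\sqrt{- \left(88 + 5\right)^{2} + W} = \sqrt{- \left(88 + 5\right)^{2} - 491} = \sqrt{- 93^{2} - 491} = \sqrt{\left(-1\right) 8649 - 491} = \sqrt{-8649 - 491} = \sqrt{-9140} = 2 i \sqrt{2285}$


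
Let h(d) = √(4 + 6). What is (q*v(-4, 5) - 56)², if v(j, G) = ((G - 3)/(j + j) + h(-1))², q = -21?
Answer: 18574969/256 - 89817*√10/16 ≈ 54807.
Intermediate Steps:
h(d) = √10
v(j, G) = (√10 + (-3 + G)/(2*j))² (v(j, G) = ((G - 3)/(j + j) + √10)² = ((-3 + G)/((2*j)) + √10)² = ((-3 + G)*(1/(2*j)) + √10)² = ((-3 + G)/(2*j) + √10)² = (√10 + (-3 + G)/(2*j))²)
(q*v(-4, 5) - 56)² = (-21*(-3 + 5 + 2*(-4)*√10)²/(4*(-4)²) - 56)² = (-21*(-3 + 5 - 8*√10)²/(4*16) - 56)² = (-21*(2 - 8*√10)²/(4*16) - 56)² = (-21*(2 - 8*√10)²/64 - 56)² = (-56 - 21*(2 - 8*√10)²/64)²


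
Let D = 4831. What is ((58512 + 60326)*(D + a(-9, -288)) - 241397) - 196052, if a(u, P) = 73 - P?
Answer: 616569447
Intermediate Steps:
((58512 + 60326)*(D + a(-9, -288)) - 241397) - 196052 = ((58512 + 60326)*(4831 + (73 - 1*(-288))) - 241397) - 196052 = (118838*(4831 + (73 + 288)) - 241397) - 196052 = (118838*(4831 + 361) - 241397) - 196052 = (118838*5192 - 241397) - 196052 = (617006896 - 241397) - 196052 = 616765499 - 196052 = 616569447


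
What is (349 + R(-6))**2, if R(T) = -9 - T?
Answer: 119716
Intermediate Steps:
(349 + R(-6))**2 = (349 + (-9 - 1*(-6)))**2 = (349 + (-9 + 6))**2 = (349 - 3)**2 = 346**2 = 119716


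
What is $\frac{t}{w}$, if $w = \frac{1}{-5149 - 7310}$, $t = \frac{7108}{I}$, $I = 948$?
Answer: $- \frac{7379881}{79} \approx -93416.0$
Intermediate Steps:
$t = \frac{1777}{237}$ ($t = \frac{7108}{948} = 7108 \cdot \frac{1}{948} = \frac{1777}{237} \approx 7.4979$)
$w = - \frac{1}{12459}$ ($w = \frac{1}{-12459} = - \frac{1}{12459} \approx -8.0263 \cdot 10^{-5}$)
$\frac{t}{w} = \frac{1777}{237 \left(- \frac{1}{12459}\right)} = \frac{1777}{237} \left(-12459\right) = - \frac{7379881}{79}$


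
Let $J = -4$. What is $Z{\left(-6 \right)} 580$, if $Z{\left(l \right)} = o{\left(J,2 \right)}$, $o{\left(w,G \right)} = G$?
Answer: $1160$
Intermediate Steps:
$Z{\left(l \right)} = 2$
$Z{\left(-6 \right)} 580 = 2 \cdot 580 = 1160$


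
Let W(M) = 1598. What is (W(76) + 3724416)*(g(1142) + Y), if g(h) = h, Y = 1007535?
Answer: 3758344623478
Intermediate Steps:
(W(76) + 3724416)*(g(1142) + Y) = (1598 + 3724416)*(1142 + 1007535) = 3726014*1008677 = 3758344623478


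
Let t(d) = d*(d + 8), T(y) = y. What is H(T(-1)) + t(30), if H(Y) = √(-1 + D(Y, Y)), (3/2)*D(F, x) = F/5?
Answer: 1140 + I*√255/15 ≈ 1140.0 + 1.0646*I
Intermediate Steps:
D(F, x) = 2*F/15 (D(F, x) = 2*(F/5)/3 = 2*F/15)
H(Y) = √(-1 + 2*Y/15)
t(d) = d*(8 + d)
H(T(-1)) + t(30) = √(-225 + 30*(-1))/15 + 30*(8 + 30) = √(-225 - 30)/15 + 30*38 = √(-255)/15 + 1140 = (I*√255)/15 + 1140 = I*√255/15 + 1140 = 1140 + I*√255/15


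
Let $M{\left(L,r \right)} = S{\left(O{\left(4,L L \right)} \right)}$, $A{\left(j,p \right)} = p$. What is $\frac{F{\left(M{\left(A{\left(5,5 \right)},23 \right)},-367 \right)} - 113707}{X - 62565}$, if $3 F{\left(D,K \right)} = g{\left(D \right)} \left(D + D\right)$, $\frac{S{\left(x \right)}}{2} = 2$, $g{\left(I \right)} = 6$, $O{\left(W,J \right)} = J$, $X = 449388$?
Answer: $- \frac{37897}{128941} \approx -0.29391$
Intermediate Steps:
$S{\left(x \right)} = 4$ ($S{\left(x \right)} = 2 \cdot 2 = 4$)
$M{\left(L,r \right)} = 4$
$F{\left(D,K \right)} = 4 D$ ($F{\left(D,K \right)} = \frac{6 \left(D + D\right)}{3} = \frac{6 \cdot 2 D}{3} = \frac{12 D}{3} = 4 D$)
$\frac{F{\left(M{\left(A{\left(5,5 \right)},23 \right)},-367 \right)} - 113707}{X - 62565} = \frac{4 \cdot 4 - 113707}{449388 - 62565} = \frac{16 - 113707}{386823} = \left(-113691\right) \frac{1}{386823} = - \frac{37897}{128941}$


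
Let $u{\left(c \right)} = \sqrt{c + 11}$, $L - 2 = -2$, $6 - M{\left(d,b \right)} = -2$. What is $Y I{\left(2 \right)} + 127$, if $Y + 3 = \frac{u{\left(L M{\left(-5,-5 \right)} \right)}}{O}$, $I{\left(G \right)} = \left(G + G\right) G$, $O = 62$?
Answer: $103 + \frac{4 \sqrt{11}}{31} \approx 103.43$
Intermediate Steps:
$M{\left(d,b \right)} = 8$ ($M{\left(d,b \right)} = 6 - -2 = 6 + 2 = 8$)
$L = 0$ ($L = 2 - 2 = 0$)
$u{\left(c \right)} = \sqrt{11 + c}$
$I{\left(G \right)} = 2 G^{2}$ ($I{\left(G \right)} = 2 G G = 2 G^{2}$)
$Y = -3 + \frac{\sqrt{11}}{62}$ ($Y = -3 + \frac{\sqrt{11 + 0 \cdot 8}}{62} = -3 + \sqrt{11 + 0} \cdot \frac{1}{62} = -3 + \sqrt{11} \cdot \frac{1}{62} = -3 + \frac{\sqrt{11}}{62} \approx -2.9465$)
$Y I{\left(2 \right)} + 127 = \left(-3 + \frac{\sqrt{11}}{62}\right) 2 \cdot 2^{2} + 127 = \left(-3 + \frac{\sqrt{11}}{62}\right) 2 \cdot 4 + 127 = \left(-3 + \frac{\sqrt{11}}{62}\right) 8 + 127 = \left(-24 + \frac{4 \sqrt{11}}{31}\right) + 127 = 103 + \frac{4 \sqrt{11}}{31}$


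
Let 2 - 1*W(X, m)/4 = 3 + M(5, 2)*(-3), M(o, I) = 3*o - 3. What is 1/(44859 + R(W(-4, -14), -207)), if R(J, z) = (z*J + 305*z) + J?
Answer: -1/47116 ≈ -2.1224e-5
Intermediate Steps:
M(o, I) = -3 + 3*o
W(X, m) = 140 (W(X, m) = 8 - 4*(3 + (-3 + 3*5)*(-3)) = 8 - 4*(3 + (-3 + 15)*(-3)) = 8 - 4*(3 + 12*(-3)) = 8 - 4*(3 - 36) = 8 - 4*(-33) = 8 + 132 = 140)
R(J, z) = J + 305*z + J*z (R(J, z) = (J*z + 305*z) + J = (305*z + J*z) + J = J + 305*z + J*z)
1/(44859 + R(W(-4, -14), -207)) = 1/(44859 + (140 + 305*(-207) + 140*(-207))) = 1/(44859 + (140 - 63135 - 28980)) = 1/(44859 - 91975) = 1/(-47116) = -1/47116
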